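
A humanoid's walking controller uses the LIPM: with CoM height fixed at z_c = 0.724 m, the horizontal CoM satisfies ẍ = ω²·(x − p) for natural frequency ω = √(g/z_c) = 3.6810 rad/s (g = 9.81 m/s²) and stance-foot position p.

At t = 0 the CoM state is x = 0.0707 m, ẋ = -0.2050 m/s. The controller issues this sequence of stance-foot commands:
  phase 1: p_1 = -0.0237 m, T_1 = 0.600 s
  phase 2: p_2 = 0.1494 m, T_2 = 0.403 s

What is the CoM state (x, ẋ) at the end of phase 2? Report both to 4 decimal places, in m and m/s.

phase 1: p=-0.0237, T=0.600, ωT=2.208600, cosh=4.606409, sinh=4.496554; start (x,ẋ)=(0.070700, -0.205000) → end (x,ẋ)=(0.160726, 0.618178)
phase 2: p=0.1494, T=0.403, ωT=1.483443, cosh=2.317476, sinh=2.090621; start (x,ẋ)=(0.160726, 0.618178) → end (x,ẋ)=(0.526740, 1.519769)

x = 0.5267, ẋ = 1.5198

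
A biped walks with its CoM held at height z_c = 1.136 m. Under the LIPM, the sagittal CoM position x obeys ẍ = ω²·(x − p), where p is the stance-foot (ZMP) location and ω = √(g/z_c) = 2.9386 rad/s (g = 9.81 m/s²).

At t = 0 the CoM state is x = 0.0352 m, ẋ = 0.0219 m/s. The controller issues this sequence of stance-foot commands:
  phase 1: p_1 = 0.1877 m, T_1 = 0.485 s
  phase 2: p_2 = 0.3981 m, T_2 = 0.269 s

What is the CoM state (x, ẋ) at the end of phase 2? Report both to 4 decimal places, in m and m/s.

phase 1: p=0.1877, T=0.485, ωT=1.425221, cosh=2.199616, sinh=1.959161; start (x,ẋ)=(0.035200, 0.021900) → end (x,ẋ)=(-0.133141, -0.829800)
phase 2: p=0.3981, T=0.269, ωT=0.790483, cosh=1.329044, sinh=0.875418; start (x,ẋ)=(-0.133141, -0.829800) → end (x,ẋ)=(-0.555142, -2.469459)

x = -0.5551, ẋ = -2.4695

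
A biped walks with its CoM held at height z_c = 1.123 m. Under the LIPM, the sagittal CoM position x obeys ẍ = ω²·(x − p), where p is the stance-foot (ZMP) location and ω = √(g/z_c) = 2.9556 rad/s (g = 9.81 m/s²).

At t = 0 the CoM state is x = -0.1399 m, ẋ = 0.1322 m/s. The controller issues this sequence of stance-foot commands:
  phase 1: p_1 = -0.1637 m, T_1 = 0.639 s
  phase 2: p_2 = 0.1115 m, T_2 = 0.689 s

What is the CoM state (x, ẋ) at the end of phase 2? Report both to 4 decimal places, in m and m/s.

x = 0.7746, ẋ = 2.0671

phase 1: p=-0.1637, T=0.639, ωT=1.888628, cosh=3.380787, sinh=3.229508; start (x,ẋ)=(-0.139900, 0.132200) → end (x,ẋ)=(0.061214, 0.674114)
phase 2: p=0.1115, T=0.689, ωT=2.036408, cosh=3.896767, sinh=3.766270; start (x,ẋ)=(0.061214, 0.674114) → end (x,ẋ)=(0.774561, 2.067106)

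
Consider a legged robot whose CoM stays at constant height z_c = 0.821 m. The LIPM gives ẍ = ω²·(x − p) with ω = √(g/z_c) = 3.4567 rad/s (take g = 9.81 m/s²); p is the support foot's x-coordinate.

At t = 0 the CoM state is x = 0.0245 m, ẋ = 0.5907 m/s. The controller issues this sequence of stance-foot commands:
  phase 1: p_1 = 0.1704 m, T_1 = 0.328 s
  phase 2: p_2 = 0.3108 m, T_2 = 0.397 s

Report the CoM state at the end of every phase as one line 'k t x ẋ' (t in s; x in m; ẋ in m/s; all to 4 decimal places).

phase 1: p=0.1704, T=0.328, ωT=1.133798, cosh=1.714622, sinh=1.392813; start (x,ẋ)=(0.024500, 0.590700) → end (x,ẋ)=(0.158248, 0.310386)
phase 2: p=0.3108, T=0.397, ωT=1.372310, cosh=2.098986, sinh=1.845465; start (x,ẋ)=(0.158248, 0.310386) → end (x,ẋ)=(0.156305, -0.321665)

1 0.3280 0.1582 0.3104
2 0.7250 0.1563 -0.3217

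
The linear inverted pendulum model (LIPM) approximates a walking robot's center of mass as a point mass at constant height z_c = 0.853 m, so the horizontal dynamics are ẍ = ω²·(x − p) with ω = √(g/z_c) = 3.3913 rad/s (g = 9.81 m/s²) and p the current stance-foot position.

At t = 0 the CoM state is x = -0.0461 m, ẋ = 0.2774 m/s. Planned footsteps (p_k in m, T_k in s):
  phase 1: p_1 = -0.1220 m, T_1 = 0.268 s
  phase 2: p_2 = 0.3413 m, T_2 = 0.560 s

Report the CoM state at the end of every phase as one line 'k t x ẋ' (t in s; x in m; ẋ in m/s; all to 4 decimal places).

phase 1: p=-0.1220, T=0.268, ωT=0.908868, cosh=1.442246, sinh=1.039266; start (x,ẋ)=(-0.046100, 0.277400) → end (x,ẋ)=(0.072476, 0.667586)
phase 2: p=0.3413, T=0.560, ωT=1.899128, cosh=3.414883, sinh=3.265184; start (x,ẋ)=(0.072476, 0.667586) → end (x,ẋ)=(0.066057, -0.697019)

1 0.2680 0.0725 0.6676
2 0.8280 0.0661 -0.6970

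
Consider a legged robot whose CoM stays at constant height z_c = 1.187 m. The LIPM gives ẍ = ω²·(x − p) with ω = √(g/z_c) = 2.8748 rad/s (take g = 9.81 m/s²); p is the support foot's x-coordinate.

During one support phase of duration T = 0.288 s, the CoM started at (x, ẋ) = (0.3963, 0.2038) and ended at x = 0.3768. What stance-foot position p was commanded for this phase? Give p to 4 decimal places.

ωT = 2.8748·0.288 = 0.827942; cosh(ωT) = 1.362776, sinh(ωT) = 0.925829
x(T) = p + (x₀−p)·cosh(ωT) + (ẋ₀/ω)·sinh(ωT) ⇒ p·(1 − cosh) = x(T) − x₀·cosh − (ẋ₀/ω)·sinh
numerator   = 0.3768 − (0.3963)·1.362776 − (0.2038/2.8748)·0.925829 = -0.228902
denominator = 1 − 1.362776 = -0.362776
p = -0.228902 / -0.362776 = 0.6310

p = 0.6310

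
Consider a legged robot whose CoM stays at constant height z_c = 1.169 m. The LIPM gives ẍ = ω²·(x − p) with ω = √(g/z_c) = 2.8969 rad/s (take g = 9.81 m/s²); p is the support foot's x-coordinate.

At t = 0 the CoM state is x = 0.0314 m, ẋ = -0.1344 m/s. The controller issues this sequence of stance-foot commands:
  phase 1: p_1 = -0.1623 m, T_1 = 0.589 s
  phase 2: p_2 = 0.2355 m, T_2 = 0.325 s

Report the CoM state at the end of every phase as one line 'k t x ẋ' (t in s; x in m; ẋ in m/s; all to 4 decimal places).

1 0.5890 0.2652 1.1122
2 0.9140 0.6966 1.7361

phase 1: p=-0.1623, T=0.589, ωT=1.706274, cosh=2.844970, sinh=2.663429; start (x,ẋ)=(0.031400, -0.134400) → end (x,ẋ)=(0.265202, 1.112165)
phase 2: p=0.2355, T=0.325, ωT=0.941493, cosh=1.476925, sinh=1.086880; start (x,ẋ)=(0.265202, 1.112165) → end (x,ẋ)=(0.696638, 1.736105)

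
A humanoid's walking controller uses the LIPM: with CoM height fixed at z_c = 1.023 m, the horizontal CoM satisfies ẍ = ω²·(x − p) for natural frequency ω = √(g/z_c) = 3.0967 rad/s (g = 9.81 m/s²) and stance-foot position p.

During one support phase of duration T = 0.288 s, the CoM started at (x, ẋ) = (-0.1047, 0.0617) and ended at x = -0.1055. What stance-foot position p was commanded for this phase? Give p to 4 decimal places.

p = -0.0552

ωT = 3.0967·0.288 = 0.891850; cosh(ωT) = 1.424767, sinh(ωT) = 1.014870
x(T) = p + (x₀−p)·cosh(ωT) + (ẋ₀/ω)·sinh(ωT) ⇒ p·(1 − cosh) = x(T) − x₀·cosh − (ẋ₀/ω)·sinh
numerator   = -0.1055 − (-0.1047)·1.424767 − (0.0617/3.0967)·1.014870 = 0.023452
denominator = 1 − 1.424767 = -0.424767
p = 0.023452 / -0.424767 = -0.0552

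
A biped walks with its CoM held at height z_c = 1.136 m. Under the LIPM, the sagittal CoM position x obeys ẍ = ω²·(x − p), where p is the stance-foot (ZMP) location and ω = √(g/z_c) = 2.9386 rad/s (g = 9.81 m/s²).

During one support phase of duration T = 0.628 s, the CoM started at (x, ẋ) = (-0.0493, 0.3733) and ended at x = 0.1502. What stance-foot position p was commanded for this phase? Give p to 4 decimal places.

ωT = 2.9386·0.628 = 1.845441; cosh(ωT) = 3.244423, sinh(ωT) = 3.086467
x(T) = p + (x₀−p)·cosh(ωT) + (ẋ₀/ω)·sinh(ωT) ⇒ p·(1 − cosh) = x(T) − x₀·cosh − (ẋ₀/ω)·sinh
numerator   = 0.1502 − (-0.0493)·3.244423 − (0.3733/2.9386)·3.086467 = -0.081934
denominator = 1 − 3.244423 = -2.244423
p = -0.081934 / -2.244423 = 0.0365

p = 0.0365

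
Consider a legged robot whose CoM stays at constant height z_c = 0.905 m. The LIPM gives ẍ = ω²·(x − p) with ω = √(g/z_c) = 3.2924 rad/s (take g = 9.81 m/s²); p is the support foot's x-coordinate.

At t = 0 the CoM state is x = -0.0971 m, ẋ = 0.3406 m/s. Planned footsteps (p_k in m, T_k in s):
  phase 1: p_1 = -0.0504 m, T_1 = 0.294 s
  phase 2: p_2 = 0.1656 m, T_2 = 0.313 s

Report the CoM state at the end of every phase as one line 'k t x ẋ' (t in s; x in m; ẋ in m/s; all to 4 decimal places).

1 0.2940 -0.0042 0.3398
2 0.6070 0.0236 -0.1469

phase 1: p=-0.0504, T=0.294, ωT=0.967966, cosh=1.506219, sinh=1.126364; start (x,ẋ)=(-0.097100, 0.340600) → end (x,ẋ)=(-0.004218, 0.339834)
phase 2: p=0.1656, T=0.313, ωT=1.030521, cosh=1.579674, sinh=1.222853; start (x,ẋ)=(-0.004218, 0.339834) → end (x,ẋ)=(0.023564, -0.146879)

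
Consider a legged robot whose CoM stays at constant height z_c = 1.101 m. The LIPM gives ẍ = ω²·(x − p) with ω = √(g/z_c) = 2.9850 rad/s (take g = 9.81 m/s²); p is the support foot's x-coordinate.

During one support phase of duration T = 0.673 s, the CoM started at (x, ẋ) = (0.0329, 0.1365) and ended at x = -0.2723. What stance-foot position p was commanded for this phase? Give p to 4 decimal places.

p = 0.2020

ωT = 2.9850·0.673 = 2.008905; cosh(ωT) = 3.794642, sinh(ωT) = 3.660507
x(T) = p + (x₀−p)·cosh(ωT) + (ẋ₀/ω)·sinh(ωT) ⇒ p·(1 − cosh) = x(T) − x₀·cosh − (ẋ₀/ω)·sinh
numerator   = -0.2723 − (0.0329)·3.794642 − (0.1365/2.9850)·3.660507 = -0.564534
denominator = 1 − 3.794642 = -2.794642
p = -0.564534 / -2.794642 = 0.2020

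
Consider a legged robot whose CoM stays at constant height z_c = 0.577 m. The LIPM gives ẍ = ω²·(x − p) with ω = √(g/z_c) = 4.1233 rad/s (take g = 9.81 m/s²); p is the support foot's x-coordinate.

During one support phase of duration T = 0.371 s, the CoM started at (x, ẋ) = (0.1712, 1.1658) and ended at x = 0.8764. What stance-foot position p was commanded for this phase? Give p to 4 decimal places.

ωT = 4.1233·0.371 = 1.529744; cosh(ωT) = 2.416794, sinh(ωT) = 2.200203
x(T) = p + (x₀−p)·cosh(ωT) + (ẋ₀/ω)·sinh(ωT) ⇒ p·(1 − cosh) = x(T) − x₀·cosh − (ẋ₀/ω)·sinh
numerator   = 0.8764 − (0.1712)·2.416794 − (1.1658/4.1233)·2.200203 = -0.159429
denominator = 1 − 2.416794 = -1.416794
p = -0.159429 / -1.416794 = 0.1125

p = 0.1125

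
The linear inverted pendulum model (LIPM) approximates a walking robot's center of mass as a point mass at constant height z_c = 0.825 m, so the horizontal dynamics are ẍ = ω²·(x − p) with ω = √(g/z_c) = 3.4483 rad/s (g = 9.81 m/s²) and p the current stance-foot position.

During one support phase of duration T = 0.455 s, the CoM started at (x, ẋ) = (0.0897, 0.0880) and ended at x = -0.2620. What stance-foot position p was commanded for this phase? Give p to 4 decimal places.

p = 0.3623

ωT = 3.4483·0.455 = 1.568977; cosh(ωT) = 2.504995, sinh(ωT) = 2.296736
x(T) = p + (x₀−p)·cosh(ωT) + (ẋ₀/ω)·sinh(ωT) ⇒ p·(1 − cosh) = x(T) − x₀·cosh − (ẋ₀/ω)·sinh
numerator   = -0.2620 − (0.0897)·2.504995 − (0.0880/3.4483)·2.296736 = -0.545310
denominator = 1 − 2.504995 = -1.504995
p = -0.545310 / -1.504995 = 0.3623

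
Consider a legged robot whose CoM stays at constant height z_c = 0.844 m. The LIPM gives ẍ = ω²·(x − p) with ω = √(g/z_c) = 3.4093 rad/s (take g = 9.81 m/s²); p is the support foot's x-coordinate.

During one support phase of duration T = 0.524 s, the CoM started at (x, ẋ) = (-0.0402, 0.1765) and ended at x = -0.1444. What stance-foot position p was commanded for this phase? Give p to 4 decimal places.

p = 0.0828

ωT = 3.4093·0.524 = 1.786473; cosh(ωT) = 3.067958, sinh(ωT) = 2.900408
x(T) = p + (x₀−p)·cosh(ωT) + (ẋ₀/ω)·sinh(ωT) ⇒ p·(1 − cosh) = x(T) − x₀·cosh − (ẋ₀/ω)·sinh
numerator   = -0.1444 − (-0.0402)·3.067958 − (0.1765/3.4093)·2.900408 = -0.171223
denominator = 1 − 3.067958 = -2.067958
p = -0.171223 / -2.067958 = 0.0828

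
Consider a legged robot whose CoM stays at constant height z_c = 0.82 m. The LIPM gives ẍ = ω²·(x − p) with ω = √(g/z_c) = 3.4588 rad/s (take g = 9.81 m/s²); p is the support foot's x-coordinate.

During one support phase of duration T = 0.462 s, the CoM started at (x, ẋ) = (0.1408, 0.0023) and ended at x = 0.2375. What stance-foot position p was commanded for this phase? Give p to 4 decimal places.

p = 0.0803

ωT = 3.4588·0.462 = 1.597966; cosh(ωT) = 2.572637, sinh(ωT) = 2.370329
x(T) = p + (x₀−p)·cosh(ωT) + (ẋ₀/ω)·sinh(ωT) ⇒ p·(1 − cosh) = x(T) − x₀·cosh − (ẋ₀/ω)·sinh
numerator   = 0.2375 − (0.1408)·2.572637 − (0.0023/3.4588)·2.370329 = -0.126303
denominator = 1 − 2.572637 = -1.572637
p = -0.126303 / -1.572637 = 0.0803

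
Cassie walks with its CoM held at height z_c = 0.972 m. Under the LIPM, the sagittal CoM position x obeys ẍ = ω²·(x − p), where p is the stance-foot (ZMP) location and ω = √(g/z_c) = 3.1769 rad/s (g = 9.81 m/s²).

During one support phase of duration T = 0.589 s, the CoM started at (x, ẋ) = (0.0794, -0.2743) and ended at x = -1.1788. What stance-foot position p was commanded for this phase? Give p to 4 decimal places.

ωT = 3.1769·0.589 = 1.871194; cosh(ωT) = 3.324994, sinh(ωT) = 3.171054
x(T) = p + (x₀−p)·cosh(ωT) + (ẋ₀/ω)·sinh(ωT) ⇒ p·(1 − cosh) = x(T) − x₀·cosh − (ẋ₀/ω)·sinh
numerator   = -1.1788 − (0.0794)·3.324994 − (-0.2743/3.1769)·3.171054 = -1.169009
denominator = 1 − 3.324994 = -2.324994
p = -1.169009 / -2.324994 = 0.5028

p = 0.5028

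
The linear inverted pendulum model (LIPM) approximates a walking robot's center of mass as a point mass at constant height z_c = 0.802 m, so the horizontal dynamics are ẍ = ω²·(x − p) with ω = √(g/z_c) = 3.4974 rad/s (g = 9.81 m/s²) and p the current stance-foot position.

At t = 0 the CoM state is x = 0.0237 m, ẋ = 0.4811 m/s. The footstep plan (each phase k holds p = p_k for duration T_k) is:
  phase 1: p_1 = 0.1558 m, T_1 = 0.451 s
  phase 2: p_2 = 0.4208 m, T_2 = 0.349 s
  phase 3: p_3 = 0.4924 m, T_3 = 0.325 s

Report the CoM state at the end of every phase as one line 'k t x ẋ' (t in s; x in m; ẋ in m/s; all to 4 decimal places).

phase 1: p=0.1558, T=0.451, ωT=1.577327, cosh=2.524262, sinh=2.317736; start (x,ẋ)=(0.023700, 0.481100) → end (x,ẋ)=(0.141171, 0.143613)
phase 2: p=0.4208, T=0.349, ωT=1.220593, cosh=1.842125, sinh=1.547070; start (x,ẋ)=(0.141171, 0.143613) → end (x,ẋ)=(-0.030784, -1.248440)
phase 3: p=0.4924, T=0.325, ωT=1.136655, cosh=1.718609, sinh=1.397718; start (x,ẋ)=(-0.030784, -1.248440) → end (x,ẋ)=(-0.905682, -4.703103)

1 0.4510 0.1412 0.1436
2 0.8000 -0.0308 -1.2484
3 1.1250 -0.9057 -4.7031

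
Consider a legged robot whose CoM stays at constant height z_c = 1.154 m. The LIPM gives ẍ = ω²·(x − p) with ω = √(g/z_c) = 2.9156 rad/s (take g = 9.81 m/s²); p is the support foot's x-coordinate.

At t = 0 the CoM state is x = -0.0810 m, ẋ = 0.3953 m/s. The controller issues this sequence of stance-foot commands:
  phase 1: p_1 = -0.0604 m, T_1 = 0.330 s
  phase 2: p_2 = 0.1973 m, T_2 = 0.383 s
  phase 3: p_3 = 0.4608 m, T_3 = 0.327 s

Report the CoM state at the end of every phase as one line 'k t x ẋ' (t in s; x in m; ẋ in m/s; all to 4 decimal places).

phase 1: p=-0.0604, T=0.330, ωT=0.962148, cosh=1.499692, sinh=1.117621; start (x,ẋ)=(-0.081000, 0.395300) → end (x,ẋ)=(0.060234, 0.525702)
phase 2: p=0.1973, T=0.383, ωT=1.116675, cosh=1.691023, sinh=1.363657; start (x,ẋ)=(0.060234, 0.525702) → end (x,ẋ)=(0.211396, 0.344019)
phase 3: p=0.4608, T=0.327, ωT=0.953401, cosh=1.489974, sinh=1.104546; start (x,ẋ)=(0.211396, 0.344019) → end (x,ẋ)=(0.219522, -0.290606)

1 0.3300 0.0602 0.5257
2 0.7130 0.2114 0.3440
3 1.0400 0.2195 -0.2906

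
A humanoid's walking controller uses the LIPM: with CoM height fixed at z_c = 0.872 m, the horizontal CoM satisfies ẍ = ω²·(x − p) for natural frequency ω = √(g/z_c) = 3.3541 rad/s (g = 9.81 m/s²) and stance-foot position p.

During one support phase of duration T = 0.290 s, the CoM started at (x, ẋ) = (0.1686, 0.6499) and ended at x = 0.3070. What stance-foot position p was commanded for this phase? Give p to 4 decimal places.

p = 0.3274

ωT = 3.3541·0.290 = 0.972689; cosh(ωT) = 1.511556, sinh(ωT) = 1.133491
x(T) = p + (x₀−p)·cosh(ωT) + (ẋ₀/ω)·sinh(ωT) ⇒ p·(1 − cosh) = x(T) − x₀·cosh − (ẋ₀/ω)·sinh
numerator   = 0.3070 − (0.1686)·1.511556 − (0.6499/3.3541)·1.133491 = -0.167477
denominator = 1 − 1.511556 = -0.511556
p = -0.167477 / -0.511556 = 0.3274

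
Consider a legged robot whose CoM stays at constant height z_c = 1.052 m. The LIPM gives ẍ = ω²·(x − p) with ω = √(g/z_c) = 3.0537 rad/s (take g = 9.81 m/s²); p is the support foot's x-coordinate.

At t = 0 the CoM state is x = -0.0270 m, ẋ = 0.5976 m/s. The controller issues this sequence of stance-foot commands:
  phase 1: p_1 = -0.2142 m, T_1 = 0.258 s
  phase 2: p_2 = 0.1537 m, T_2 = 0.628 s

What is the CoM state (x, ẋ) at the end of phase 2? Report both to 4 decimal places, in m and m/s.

phase 1: p=-0.2142, T=0.258, ωT=0.787855, cosh=1.326747, sinh=0.871927; start (x,ẋ)=(-0.027000, 0.597600) → end (x,ẋ)=(0.204801, 1.291304)
phase 2: p=0.1537, T=0.628, ωT=1.917724, cosh=3.476195, sinh=3.329254; start (x,ẋ)=(0.204801, 1.291304) → end (x,ẋ)=(1.739161, 5.008340)

x = 1.7392, ẋ = 5.0083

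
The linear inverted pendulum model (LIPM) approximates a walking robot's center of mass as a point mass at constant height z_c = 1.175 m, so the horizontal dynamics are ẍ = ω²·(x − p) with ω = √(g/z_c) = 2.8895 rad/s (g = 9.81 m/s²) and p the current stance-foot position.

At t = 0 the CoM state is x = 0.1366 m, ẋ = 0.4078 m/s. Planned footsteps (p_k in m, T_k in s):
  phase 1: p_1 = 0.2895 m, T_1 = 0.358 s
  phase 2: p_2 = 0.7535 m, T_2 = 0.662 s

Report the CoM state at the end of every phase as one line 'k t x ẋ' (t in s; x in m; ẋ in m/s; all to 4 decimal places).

phase 1: p=0.2895, T=0.358, ωT=1.034441, cosh=1.584479, sinh=1.229054; start (x,ẋ)=(0.136600, 0.407800) → end (x,ẋ)=(0.220692, 0.103149)
phase 2: p=0.7535, T=0.662, ωT=1.912849, cosh=3.460007, sinh=3.312348; start (x,ẋ)=(0.220692, 0.103149) → end (x,ẋ)=(-0.971777, -4.742629)

1 0.3580 0.2207 0.1031
2 1.0200 -0.9718 -4.7426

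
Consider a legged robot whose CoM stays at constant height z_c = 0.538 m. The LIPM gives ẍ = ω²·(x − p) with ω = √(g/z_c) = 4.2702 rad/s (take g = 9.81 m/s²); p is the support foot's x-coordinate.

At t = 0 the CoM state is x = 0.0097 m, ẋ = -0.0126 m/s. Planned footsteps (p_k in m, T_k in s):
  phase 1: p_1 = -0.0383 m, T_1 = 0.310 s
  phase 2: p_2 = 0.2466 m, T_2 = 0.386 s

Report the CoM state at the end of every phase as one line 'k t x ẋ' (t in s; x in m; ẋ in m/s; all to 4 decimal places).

phase 1: p=-0.0383, T=0.310, ωT=1.323762, cosh=2.011831, sinh=1.745699; start (x,ẋ)=(0.009700, -0.012600) → end (x,ẋ)=(0.053117, 0.332466)
phase 2: p=0.2466, T=0.386, ωT=1.648297, cosh=2.695249, sinh=2.502872; start (x,ẋ)=(0.053117, 0.332466) → end (x,ẋ)=(-0.080018, -1.171822)

1 0.3100 0.0531 0.3325
2 0.6960 -0.0800 -1.1718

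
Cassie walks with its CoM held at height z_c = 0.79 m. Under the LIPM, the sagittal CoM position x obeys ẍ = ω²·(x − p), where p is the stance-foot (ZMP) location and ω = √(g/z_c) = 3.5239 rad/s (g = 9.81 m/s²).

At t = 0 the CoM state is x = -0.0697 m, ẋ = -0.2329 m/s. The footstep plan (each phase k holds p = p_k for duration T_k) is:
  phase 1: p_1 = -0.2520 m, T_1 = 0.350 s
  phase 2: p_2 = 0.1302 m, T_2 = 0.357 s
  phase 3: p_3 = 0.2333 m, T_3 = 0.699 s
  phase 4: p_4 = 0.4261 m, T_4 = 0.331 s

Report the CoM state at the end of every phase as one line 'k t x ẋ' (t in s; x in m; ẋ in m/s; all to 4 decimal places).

phase 1: p=-0.2520, T=0.350, ωT=1.233365, cosh=1.862036, sinh=1.570725; start (x,ẋ)=(-0.069700, -0.232900) → end (x,ẋ)=(-0.016363, 0.575377)
phase 2: p=0.1302, T=0.357, ωT=1.258032, cosh=1.901352, sinh=1.617139; start (x,ẋ)=(-0.016363, 0.575377) → end (x,ẋ)=(0.115577, 0.258787)
phase 3: p=0.2333, T=0.699, ωT=2.463206, cosh=5.913780, sinh=5.828619; start (x,ẋ)=(0.115577, 0.258787) → end (x,ẋ)=(-0.034847, -0.887558)
phase 4: p=0.4261, T=0.331, ωT=1.166411, cosh=1.760966, sinh=1.449483; start (x,ẋ)=(-0.034847, -0.887558) → end (x,ẋ)=(-0.750691, -3.917402)

1 0.3500 -0.0164 0.5754
2 0.7070 0.1156 0.2588
3 1.4060 -0.0348 -0.8876
4 1.7370 -0.7507 -3.9174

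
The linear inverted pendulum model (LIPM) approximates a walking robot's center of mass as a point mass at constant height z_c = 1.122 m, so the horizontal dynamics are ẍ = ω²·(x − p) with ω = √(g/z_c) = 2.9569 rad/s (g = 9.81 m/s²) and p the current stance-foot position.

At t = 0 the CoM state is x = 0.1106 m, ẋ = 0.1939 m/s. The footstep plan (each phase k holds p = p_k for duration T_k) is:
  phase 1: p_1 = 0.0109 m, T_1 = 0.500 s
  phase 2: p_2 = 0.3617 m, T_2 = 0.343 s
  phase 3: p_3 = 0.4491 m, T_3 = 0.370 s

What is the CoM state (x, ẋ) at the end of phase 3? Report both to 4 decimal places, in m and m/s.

x = 1.8234, ẋ = 4.2734

phase 1: p=0.0109, T=0.500, ωT=1.478450, cosh=2.307066, sinh=2.079076; start (x,ẋ)=(0.110600, 0.193900) → end (x,ẋ)=(0.377251, 1.060258)
phase 2: p=0.3617, T=0.343, ωT=1.014217, cosh=1.559945, sinh=1.197258; start (x,ẋ)=(0.377251, 1.060258) → end (x,ẋ)=(0.815260, 1.708996)
phase 3: p=0.4491, T=0.370, ωT=1.094053, cosh=1.660605, sinh=1.325748; start (x,ẋ)=(0.815260, 1.708996) → end (x,ẋ)=(1.823388, 4.273353)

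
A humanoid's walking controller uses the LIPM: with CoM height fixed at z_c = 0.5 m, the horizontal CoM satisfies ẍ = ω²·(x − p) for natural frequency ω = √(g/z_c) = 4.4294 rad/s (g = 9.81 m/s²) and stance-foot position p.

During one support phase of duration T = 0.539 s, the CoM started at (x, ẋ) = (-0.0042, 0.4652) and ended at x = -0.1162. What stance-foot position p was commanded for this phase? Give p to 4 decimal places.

p = 0.1470

ωT = 4.4294·0.539 = 2.387447; cosh(ωT) = 5.488763, sinh(ωT) = 5.396900
x(T) = p + (x₀−p)·cosh(ωT) + (ẋ₀/ω)·sinh(ωT) ⇒ p·(1 − cosh) = x(T) − x₀·cosh − (ẋ₀/ω)·sinh
numerator   = -0.1162 − (-0.0042)·5.488763 − (0.4652/4.4294)·5.396900 = -0.659959
denominator = 1 − 5.488763 = -4.488763
p = -0.659959 / -4.488763 = 0.1470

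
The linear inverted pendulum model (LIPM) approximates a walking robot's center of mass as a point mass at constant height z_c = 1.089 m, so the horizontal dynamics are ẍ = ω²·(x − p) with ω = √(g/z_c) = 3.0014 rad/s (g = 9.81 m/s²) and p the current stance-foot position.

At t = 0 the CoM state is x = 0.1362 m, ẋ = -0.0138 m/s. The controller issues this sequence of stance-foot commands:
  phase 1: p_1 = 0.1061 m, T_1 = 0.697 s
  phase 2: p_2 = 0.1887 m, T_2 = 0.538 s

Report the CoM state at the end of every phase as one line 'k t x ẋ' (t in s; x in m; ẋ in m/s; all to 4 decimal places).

phase 1: p=0.1061, T=0.697, ωT=2.091976, cosh=4.112174, sinh=3.988731; start (x,ẋ)=(0.136200, -0.013800) → end (x,ẋ)=(0.211537, 0.303602)
phase 2: p=0.1887, T=0.538, ωT=1.614753, cosh=2.612793, sinh=2.413854; start (x,ẋ)=(0.211537, 0.303602) → end (x,ẋ)=(0.492538, 0.958702)

1 0.6970 0.2115 0.3036
2 1.2350 0.4925 0.9587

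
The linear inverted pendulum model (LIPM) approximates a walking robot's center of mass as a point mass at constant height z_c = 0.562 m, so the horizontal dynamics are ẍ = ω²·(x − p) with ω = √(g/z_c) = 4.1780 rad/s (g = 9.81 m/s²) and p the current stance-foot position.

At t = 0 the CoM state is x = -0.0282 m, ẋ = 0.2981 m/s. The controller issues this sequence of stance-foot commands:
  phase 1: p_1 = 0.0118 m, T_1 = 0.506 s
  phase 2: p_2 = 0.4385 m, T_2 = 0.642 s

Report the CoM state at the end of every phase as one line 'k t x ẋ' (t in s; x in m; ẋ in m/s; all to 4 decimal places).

phase 1: p=0.0118, T=0.506, ωT=2.114068, cosh=4.201305, sinh=4.080559; start (x,ẋ)=(-0.028200, 0.298100) → end (x,ẋ)=(0.134895, 0.570466)
phase 2: p=0.4385, T=0.642, ωT=2.682276, cosh=7.343367, sinh=7.274960; start (x,ẋ)=(0.134895, 0.570466) → end (x,ẋ)=(-0.797654, -5.038855)

1 0.5060 0.1349 0.5705
2 1.1480 -0.7977 -5.0389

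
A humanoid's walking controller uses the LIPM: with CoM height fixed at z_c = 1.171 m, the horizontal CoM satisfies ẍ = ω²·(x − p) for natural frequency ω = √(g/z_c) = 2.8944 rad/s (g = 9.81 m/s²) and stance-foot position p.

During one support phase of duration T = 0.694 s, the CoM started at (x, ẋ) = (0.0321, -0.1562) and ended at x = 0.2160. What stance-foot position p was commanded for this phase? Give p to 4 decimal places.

p = -0.1044

ωT = 2.8944·0.694 = 2.008714; cosh(ωT) = 3.793942, sinh(ωT) = 3.659781
x(T) = p + (x₀−p)·cosh(ωT) + (ẋ₀/ω)·sinh(ωT) ⇒ p·(1 − cosh) = x(T) − x₀·cosh − (ẋ₀/ω)·sinh
numerator   = 0.2160 − (0.0321)·3.793942 − (-0.1562/2.8944)·3.659781 = 0.291719
denominator = 1 − 3.793942 = -2.793942
p = 0.291719 / -2.793942 = -0.1044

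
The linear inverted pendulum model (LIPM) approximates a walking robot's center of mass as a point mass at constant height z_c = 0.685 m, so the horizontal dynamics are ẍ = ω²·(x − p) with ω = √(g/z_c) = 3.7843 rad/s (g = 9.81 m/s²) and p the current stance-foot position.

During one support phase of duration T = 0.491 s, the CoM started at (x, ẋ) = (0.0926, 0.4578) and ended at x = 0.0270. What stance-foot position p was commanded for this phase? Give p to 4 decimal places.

ωT = 3.7843·0.491 = 1.858091; cosh(ωT) = 3.283729, sinh(ωT) = 3.127759
x(T) = p + (x₀−p)·cosh(ωT) + (ẋ₀/ω)·sinh(ωT) ⇒ p·(1 − cosh) = x(T) − x₀·cosh − (ẋ₀/ω)·sinh
numerator   = 0.0270 − (0.0926)·3.283729 − (0.4578/3.7843)·3.127759 = -0.655449
denominator = 1 − 3.283729 = -2.283729
p = -0.655449 / -2.283729 = 0.2870

p = 0.2870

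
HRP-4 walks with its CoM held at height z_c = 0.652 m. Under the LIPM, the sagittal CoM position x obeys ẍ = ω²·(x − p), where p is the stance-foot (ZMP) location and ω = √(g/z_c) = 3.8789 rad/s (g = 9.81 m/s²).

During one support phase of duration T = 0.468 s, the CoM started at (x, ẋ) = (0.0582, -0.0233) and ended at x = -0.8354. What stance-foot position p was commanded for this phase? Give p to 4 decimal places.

p = 0.4649

ωT = 3.8789·0.468 = 1.815325; cosh(ωT) = 3.152929, sinh(ωT) = 2.990144
x(T) = p + (x₀−p)·cosh(ωT) + (ẋ₀/ω)·sinh(ωT) ⇒ p·(1 − cosh) = x(T) − x₀·cosh − (ẋ₀/ω)·sinh
numerator   = -0.8354 − (0.0582)·3.152929 − (-0.0233/3.8789)·2.990144 = -1.000939
denominator = 1 − 3.152929 = -2.152929
p = -1.000939 / -2.152929 = 0.4649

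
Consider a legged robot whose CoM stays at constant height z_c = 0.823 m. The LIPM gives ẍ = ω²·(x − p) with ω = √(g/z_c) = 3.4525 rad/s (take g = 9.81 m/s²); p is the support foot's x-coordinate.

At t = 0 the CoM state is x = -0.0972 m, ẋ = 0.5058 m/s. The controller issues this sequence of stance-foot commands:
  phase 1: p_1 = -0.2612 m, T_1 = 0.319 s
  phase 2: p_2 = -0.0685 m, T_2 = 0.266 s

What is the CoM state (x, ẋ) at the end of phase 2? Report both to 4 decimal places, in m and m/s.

phase 1: p=-0.2612, T=0.319, ωT=1.101348, cosh=1.670320, sinh=1.337897; start (x,ẋ)=(-0.097200, 0.505800) → end (x,ẋ)=(0.208738, 1.602378)
phase 2: p=-0.0685, T=0.266, ωT=0.918365, cosh=1.452181, sinh=1.053010; start (x,ẋ)=(0.208738, 1.602378) → end (x,ẋ)=(0.822824, 3.334846)

x = 0.8228, ẋ = 3.3348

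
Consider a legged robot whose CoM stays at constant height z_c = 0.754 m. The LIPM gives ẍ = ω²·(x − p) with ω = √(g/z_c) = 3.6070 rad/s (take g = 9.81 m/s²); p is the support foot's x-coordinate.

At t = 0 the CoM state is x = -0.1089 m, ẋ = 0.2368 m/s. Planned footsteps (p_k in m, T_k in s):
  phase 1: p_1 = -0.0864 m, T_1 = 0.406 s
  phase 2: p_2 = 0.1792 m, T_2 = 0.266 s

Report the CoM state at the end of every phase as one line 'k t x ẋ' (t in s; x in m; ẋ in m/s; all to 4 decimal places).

phase 1: p=-0.0864, T=0.406, ωT=1.464442, cosh=2.278168, sinh=2.046961; start (x,ẋ)=(-0.108900, 0.236800) → end (x,ẋ)=(-0.003276, 0.373344)
phase 2: p=0.1792, T=0.266, ωT=0.959462, cosh=1.496695, sinh=1.113596; start (x,ẋ)=(-0.003276, 0.373344) → end (x,ẋ)=(0.021353, -0.174175)

1 0.4060 -0.0033 0.3733
2 0.6720 0.0214 -0.1742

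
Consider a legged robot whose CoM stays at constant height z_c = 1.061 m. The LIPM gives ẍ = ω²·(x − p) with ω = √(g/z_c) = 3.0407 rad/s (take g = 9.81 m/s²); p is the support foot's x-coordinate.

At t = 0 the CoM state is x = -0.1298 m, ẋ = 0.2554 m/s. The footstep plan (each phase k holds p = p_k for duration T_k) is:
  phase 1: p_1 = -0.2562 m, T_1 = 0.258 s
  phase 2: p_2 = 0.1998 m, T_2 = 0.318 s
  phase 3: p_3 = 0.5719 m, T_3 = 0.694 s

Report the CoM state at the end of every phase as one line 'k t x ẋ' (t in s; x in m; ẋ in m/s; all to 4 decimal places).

1 0.2580 -0.0160 0.6715
2 0.5760 0.1234 0.2726
3 1.2700 -0.9410 -4.4020

phase 1: p=-0.2562, T=0.258, ωT=0.784501, cosh=1.323830, sinh=0.867482; start (x,ẋ)=(-0.129800, 0.255400) → end (x,ẋ)=(-0.016005, 0.671518)
phase 2: p=0.1998, T=0.318, ωT=0.966943, cosh=1.505068, sinh=1.124824; start (x,ẋ)=(-0.016005, 0.671518) → end (x,ẋ)=(0.123409, 0.272574)
phase 3: p=0.5719, T=0.694, ωT=2.110246, cosh=4.185739, sinh=4.064530; start (x,ẋ)=(0.123409, 0.272574) → end (x,ẋ)=(-0.941014, -4.401984)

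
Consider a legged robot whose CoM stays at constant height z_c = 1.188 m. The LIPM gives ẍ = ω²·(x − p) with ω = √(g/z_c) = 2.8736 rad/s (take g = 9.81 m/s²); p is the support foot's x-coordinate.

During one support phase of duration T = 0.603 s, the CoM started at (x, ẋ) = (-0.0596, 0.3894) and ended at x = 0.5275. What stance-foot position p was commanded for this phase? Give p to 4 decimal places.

p = -0.1722

ωT = 2.8736·0.603 = 1.732781; cosh(ωT) = 2.916577, sinh(ωT) = 2.739785
x(T) = p + (x₀−p)·cosh(ωT) + (ẋ₀/ω)·sinh(ωT) ⇒ p·(1 − cosh) = x(T) − x₀·cosh − (ẋ₀/ω)·sinh
numerator   = 0.5275 − (-0.0596)·2.916577 − (0.3894/2.8736)·2.739785 = 0.330061
denominator = 1 − 2.916577 = -1.916577
p = 0.330061 / -1.916577 = -0.1722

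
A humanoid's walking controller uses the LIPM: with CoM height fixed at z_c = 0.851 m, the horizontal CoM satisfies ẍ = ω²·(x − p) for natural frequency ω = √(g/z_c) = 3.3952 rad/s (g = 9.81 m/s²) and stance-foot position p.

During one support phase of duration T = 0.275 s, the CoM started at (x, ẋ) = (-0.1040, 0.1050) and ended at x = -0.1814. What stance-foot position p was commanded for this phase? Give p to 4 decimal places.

p = 0.1322

ωT = 3.3952·0.275 = 0.933680; cosh(ωT) = 1.468479, sinh(ωT) = 1.075374
x(T) = p + (x₀−p)·cosh(ωT) + (ẋ₀/ω)·sinh(ωT) ⇒ p·(1 − cosh) = x(T) − x₀·cosh − (ẋ₀/ω)·sinh
numerator   = -0.1814 − (-0.1040)·1.468479 − (0.1050/3.3952)·1.075374 = -0.061935
denominator = 1 − 1.468479 = -0.468479
p = -0.061935 / -0.468479 = 0.1322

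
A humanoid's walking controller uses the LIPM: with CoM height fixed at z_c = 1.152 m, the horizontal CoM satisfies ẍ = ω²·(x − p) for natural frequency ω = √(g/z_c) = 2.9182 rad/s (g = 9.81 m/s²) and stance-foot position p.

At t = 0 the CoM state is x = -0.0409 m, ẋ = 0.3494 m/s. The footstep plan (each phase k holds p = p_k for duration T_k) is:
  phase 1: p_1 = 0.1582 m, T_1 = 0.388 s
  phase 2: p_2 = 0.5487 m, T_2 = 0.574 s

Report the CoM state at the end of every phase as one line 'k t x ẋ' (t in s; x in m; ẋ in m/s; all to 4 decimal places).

1 0.3880 -0.0163 -0.2094
2 0.9620 -1.1973 -4.8256

phase 1: p=0.1582, T=0.388, ωT=1.132262, cosh=1.712485, sinh=1.390181; start (x,ẋ)=(-0.040900, 0.349400) → end (x,ẋ)=(-0.016307, -0.209372)
phase 2: p=0.5487, T=0.574, ωT=1.675047, cosh=2.763172, sinh=2.575873; start (x,ẋ)=(-0.016307, -0.209372) → end (x,ẋ)=(-1.197324, -4.825642)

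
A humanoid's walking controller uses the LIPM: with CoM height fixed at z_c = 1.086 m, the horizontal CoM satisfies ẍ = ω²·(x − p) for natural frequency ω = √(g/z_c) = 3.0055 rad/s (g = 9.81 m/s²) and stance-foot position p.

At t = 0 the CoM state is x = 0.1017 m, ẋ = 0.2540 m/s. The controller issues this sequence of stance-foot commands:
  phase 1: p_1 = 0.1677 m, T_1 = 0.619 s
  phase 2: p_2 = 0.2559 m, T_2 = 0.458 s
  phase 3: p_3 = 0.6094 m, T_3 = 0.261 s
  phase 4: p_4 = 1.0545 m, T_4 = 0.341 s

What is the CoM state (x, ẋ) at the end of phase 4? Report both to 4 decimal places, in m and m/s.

phase 1: p=0.1677, T=0.619, ωT=1.860405, cosh=3.290973, sinh=3.135363; start (x,ẋ)=(0.101700, 0.254000) → end (x,ẋ)=(0.215471, 0.213967)
phase 2: p=0.2559, T=0.458, ωT=1.376519, cosh=2.106772, sinh=1.854317; start (x,ẋ)=(0.215471, 0.213967) → end (x,ẋ)=(0.302737, 0.225462)
phase 3: p=0.6094, T=0.261, ωT=0.784436, cosh=1.323773, sinh=0.867396; start (x,ẋ)=(0.302737, 0.225462) → end (x,ẋ)=(0.268517, -0.500998)
phase 4: p=1.0545, T=0.341, ωT=1.024876, cosh=1.572795, sinh=1.213954; start (x,ẋ)=(0.268517, -0.500998) → end (x,ẋ)=(-0.384049, -3.655657)

x = -0.3840, ẋ = -3.6557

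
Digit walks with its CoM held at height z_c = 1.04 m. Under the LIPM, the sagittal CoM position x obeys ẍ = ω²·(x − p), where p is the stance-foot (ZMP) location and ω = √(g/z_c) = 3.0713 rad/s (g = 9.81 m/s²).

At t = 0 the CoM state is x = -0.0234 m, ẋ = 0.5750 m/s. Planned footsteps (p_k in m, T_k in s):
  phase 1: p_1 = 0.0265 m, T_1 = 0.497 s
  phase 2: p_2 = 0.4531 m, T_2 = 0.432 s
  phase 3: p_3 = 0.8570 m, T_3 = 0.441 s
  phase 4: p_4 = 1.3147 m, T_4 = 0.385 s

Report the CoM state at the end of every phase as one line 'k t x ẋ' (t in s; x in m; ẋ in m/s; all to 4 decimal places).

1 0.4970 0.3167 1.0495
2 0.9290 0.7766 1.3830
3 1.3700 1.5050 2.4111
4 1.7550 2.8146 5.1664

phase 1: p=0.0265, T=0.497, ωT=1.526436, cosh=2.409528, sinh=2.192219; start (x,ẋ)=(-0.023400, 0.575000) → end (x,ẋ)=(0.316686, 1.049504)
phase 2: p=0.4531, T=0.432, ωT=1.326802, cosh=2.017147, sinh=1.751822; start (x,ẋ)=(0.316686, 1.049504) → end (x,ẋ)=(0.776553, 1.383043)
phase 3: p=0.8570, T=0.441, ωT=1.354443, cosh=2.066347, sinh=1.808256; start (x,ẋ)=(0.776553, 1.383043) → end (x,ẋ)=(1.505048, 2.411068)
phase 4: p=1.3147, T=0.385, ωT=1.182451, cosh=1.784443, sinh=1.477916; start (x,ẋ)=(1.505048, 2.411068) → end (x,ẋ)=(2.814576, 5.166425)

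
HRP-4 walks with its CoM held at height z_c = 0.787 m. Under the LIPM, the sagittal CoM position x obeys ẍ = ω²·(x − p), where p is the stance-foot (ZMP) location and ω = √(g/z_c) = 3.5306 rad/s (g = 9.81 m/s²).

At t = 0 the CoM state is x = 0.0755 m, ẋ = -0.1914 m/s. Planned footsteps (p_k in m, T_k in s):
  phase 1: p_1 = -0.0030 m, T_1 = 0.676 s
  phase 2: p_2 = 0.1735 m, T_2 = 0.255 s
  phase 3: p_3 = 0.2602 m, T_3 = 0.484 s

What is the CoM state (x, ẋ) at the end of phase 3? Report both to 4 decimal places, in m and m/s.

phase 1: p=-0.0030, T=0.676, ωT=2.386686, cosh=5.484658, sinh=5.392724; start (x,ẋ)=(0.075500, -0.191400) → end (x,ẋ)=(0.135197, 0.444841)
phase 2: p=0.1735, T=0.255, ωT=0.900303, cosh=1.433397, sinh=1.026951; start (x,ẋ)=(0.135197, 0.444841) → end (x,ẋ)=(0.247988, 0.498756)
phase 3: p=0.2602, T=0.484, ωT=1.708810, cosh=2.851735, sinh=2.670654; start (x,ẋ)=(0.247988, 0.498756) → end (x,ẋ)=(0.602648, 1.307170)

x = 0.6026, ẋ = 1.3072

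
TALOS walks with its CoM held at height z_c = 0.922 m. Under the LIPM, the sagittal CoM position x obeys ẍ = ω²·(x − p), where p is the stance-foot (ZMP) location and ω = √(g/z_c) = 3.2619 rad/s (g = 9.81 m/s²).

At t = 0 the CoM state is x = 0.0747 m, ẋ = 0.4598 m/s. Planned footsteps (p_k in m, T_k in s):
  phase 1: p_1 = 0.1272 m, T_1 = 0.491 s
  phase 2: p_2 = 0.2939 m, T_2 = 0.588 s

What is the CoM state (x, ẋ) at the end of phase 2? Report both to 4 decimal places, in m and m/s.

x = 1.2051, ẋ = 3.0708

phase 1: p=0.1272, T=0.491, ωT=1.601593, cosh=2.581252, sinh=2.379677; start (x,ẋ)=(0.074700, 0.459800) → end (x,ẋ)=(0.327125, 0.779341)
phase 2: p=0.2939, T=0.588, ωT=1.917997, cosh=3.477106, sinh=3.330205; start (x,ẋ)=(0.327125, 0.779341) → end (x,ẋ)=(1.205088, 3.070770)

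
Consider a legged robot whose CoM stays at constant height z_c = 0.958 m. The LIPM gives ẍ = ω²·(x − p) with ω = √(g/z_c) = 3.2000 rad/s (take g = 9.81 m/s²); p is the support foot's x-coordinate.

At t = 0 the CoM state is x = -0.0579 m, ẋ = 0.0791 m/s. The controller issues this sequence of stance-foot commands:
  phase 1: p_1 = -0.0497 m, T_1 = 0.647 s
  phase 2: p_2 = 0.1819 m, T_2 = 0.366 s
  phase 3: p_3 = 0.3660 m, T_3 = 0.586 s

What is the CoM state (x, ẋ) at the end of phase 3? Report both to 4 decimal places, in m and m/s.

phase 1: p=-0.0497, T=0.647, ωT=2.070400, cosh=4.027064, sinh=3.900929; start (x,ẋ)=(-0.057900, 0.079100) → end (x,ẋ)=(0.013704, 0.216180)
phase 2: p=0.1819, T=0.366, ωT=1.171200, cosh=1.767928, sinh=1.457933; start (x,ẋ)=(0.013704, 0.216180) → end (x,ẋ)=(-0.016965, -0.402507)
phase 3: p=0.3660, T=0.586, ωT=1.875200, cosh=3.337724, sinh=3.184400; start (x,ẋ)=(-0.016965, -0.402507) → end (x,ẋ)=(-1.312778, -5.245906)

x = -1.3128, ẋ = -5.2459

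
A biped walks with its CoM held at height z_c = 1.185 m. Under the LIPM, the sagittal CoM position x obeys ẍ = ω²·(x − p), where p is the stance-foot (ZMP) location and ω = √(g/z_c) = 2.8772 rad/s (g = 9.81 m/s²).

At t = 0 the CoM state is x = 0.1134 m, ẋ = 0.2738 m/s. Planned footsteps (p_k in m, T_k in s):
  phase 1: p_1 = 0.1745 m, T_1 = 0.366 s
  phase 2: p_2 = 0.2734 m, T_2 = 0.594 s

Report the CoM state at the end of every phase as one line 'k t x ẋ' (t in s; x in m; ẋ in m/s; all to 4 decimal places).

phase 1: p=0.1745, T=0.366, ωT=1.053055, cosh=1.607633, sinh=1.258762; start (x,ẋ)=(0.113400, 0.273800) → end (x,ẋ)=(0.196060, 0.218883)
phase 2: p=0.2734, T=0.594, ωT=1.709057, cosh=2.852393, sinh=2.671356; start (x,ẋ)=(0.196060, 0.218883) → end (x,ẋ)=(0.256019, 0.029903)

1 0.3660 0.1961 0.2189
2 0.9600 0.2560 0.0299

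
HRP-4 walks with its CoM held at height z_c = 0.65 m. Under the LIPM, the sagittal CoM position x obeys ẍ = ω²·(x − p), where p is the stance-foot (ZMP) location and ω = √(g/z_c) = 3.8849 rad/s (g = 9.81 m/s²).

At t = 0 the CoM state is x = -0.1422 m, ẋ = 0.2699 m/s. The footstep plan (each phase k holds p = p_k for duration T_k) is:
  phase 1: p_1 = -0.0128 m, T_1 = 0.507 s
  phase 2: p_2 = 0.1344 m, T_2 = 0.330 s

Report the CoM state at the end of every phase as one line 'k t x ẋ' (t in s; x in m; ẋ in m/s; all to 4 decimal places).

phase 1: p=-0.0128, T=0.507, ωT=1.969644, cosh=3.653816, sinh=3.514310; start (x,ẋ)=(-0.142200, 0.269900) → end (x,ẋ)=(-0.241450, -0.780500)
phase 2: p=0.1344, T=0.330, ωT=1.282017, cosh=1.940689, sinh=1.663212; start (x,ẋ)=(-0.241450, -0.780500) → end (x,ẋ)=(-0.929158, -3.943231)

1 0.5070 -0.2415 -0.7805
2 0.8370 -0.9292 -3.9432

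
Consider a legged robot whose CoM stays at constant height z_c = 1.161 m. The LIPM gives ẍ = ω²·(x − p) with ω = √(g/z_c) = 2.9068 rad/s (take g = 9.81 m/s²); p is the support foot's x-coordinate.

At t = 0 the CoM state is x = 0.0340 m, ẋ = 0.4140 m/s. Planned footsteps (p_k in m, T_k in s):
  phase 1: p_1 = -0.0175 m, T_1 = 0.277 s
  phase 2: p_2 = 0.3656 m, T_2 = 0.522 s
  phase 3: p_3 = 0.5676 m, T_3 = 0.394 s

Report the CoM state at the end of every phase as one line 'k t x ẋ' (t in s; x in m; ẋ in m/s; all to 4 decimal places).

1 0.2770 0.1791 0.6896
2 0.7990 0.4348 0.4713
3 1.1930 0.5668 0.2704

phase 1: p=-0.0175, T=0.277, ωT=0.805184, cosh=1.342057, sinh=0.895051; start (x,ẋ)=(0.034000, 0.414000) → end (x,ẋ)=(0.179093, 0.689601)
phase 2: p=0.3656, T=0.522, ωT=1.517350, cosh=2.389708, sinh=2.170415; start (x,ẋ)=(0.179093, 0.689601) → end (x,ẋ)=(0.434806, 0.471279)
phase 3: p=0.5676, T=0.394, ωT=1.145279, cosh=1.730727, sinh=1.412592; start (x,ẋ)=(0.434806, 0.471279) → end (x,ẋ)=(0.566794, 0.270388)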